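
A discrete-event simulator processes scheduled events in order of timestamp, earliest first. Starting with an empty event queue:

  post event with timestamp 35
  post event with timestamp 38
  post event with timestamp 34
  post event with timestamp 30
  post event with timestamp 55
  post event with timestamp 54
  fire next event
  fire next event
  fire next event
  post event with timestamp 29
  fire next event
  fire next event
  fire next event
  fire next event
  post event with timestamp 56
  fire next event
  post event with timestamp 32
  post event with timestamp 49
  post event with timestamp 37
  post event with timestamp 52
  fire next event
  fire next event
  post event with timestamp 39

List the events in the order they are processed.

30 → 34 → 35 → 29 → 38 → 54 → 55 → 56 → 32 → 37

insert 35 → {35}
insert 38 → {35, 38}
insert 34 → {34, 35, 38}
insert 30 → {30, 34, 35, 38}
insert 55 → {30, 34, 35, 38, 55}
insert 54 → {30, 34, 35, 38, 54, 55}
fire next event → 30; now {34, 35, 38, 54, 55}
fire next event → 34; now {35, 38, 54, 55}
fire next event → 35; now {38, 54, 55}
insert 29 → {29, 38, 54, 55}
fire next event → 29; now {38, 54, 55}
fire next event → 38; now {54, 55}
fire next event → 54; now {55}
fire next event → 55; now {}
insert 56 → {56}
fire next event → 56; now {}
insert 32 → {32}
insert 49 → {32, 49}
insert 37 → {32, 37, 49}
insert 52 → {32, 37, 49, 52}
fire next event → 32; now {37, 49, 52}
fire next event → 37; now {49, 52}
insert 39 → {39, 49, 52}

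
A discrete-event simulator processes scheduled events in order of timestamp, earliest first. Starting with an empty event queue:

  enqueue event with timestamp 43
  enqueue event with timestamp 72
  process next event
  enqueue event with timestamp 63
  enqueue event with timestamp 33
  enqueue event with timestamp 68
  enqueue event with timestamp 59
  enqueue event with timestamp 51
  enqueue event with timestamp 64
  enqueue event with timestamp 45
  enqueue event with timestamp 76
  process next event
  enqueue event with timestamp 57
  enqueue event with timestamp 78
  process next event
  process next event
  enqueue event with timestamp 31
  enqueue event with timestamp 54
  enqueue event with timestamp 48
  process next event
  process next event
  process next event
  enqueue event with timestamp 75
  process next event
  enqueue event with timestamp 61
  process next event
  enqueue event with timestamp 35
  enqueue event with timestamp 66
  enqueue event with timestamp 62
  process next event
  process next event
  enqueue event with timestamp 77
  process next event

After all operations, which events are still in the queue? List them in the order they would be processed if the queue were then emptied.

insert 43 → {43}
insert 72 → {43, 72}
process next event → 43; now {72}
insert 63 → {63, 72}
insert 33 → {33, 63, 72}
insert 68 → {33, 63, 68, 72}
insert 59 → {33, 59, 63, 68, 72}
insert 51 → {33, 51, 59, 63, 68, 72}
insert 64 → {33, 51, 59, 63, 64, 68, 72}
insert 45 → {33, 45, 51, 59, 63, 64, 68, 72}
insert 76 → {33, 45, 51, 59, 63, 64, 68, 72, 76}
process next event → 33; now {45, 51, 59, 63, 64, 68, 72, 76}
insert 57 → {45, 51, 57, 59, 63, 64, 68, 72, 76}
insert 78 → {45, 51, 57, 59, 63, 64, 68, 72, 76, 78}
process next event → 45; now {51, 57, 59, 63, 64, 68, 72, 76, 78}
process next event → 51; now {57, 59, 63, 64, 68, 72, 76, 78}
insert 31 → {31, 57, 59, 63, 64, 68, 72, 76, 78}
insert 54 → {31, 54, 57, 59, 63, 64, 68, 72, 76, 78}
insert 48 → {31, 48, 54, 57, 59, 63, 64, 68, 72, 76, 78}
process next event → 31; now {48, 54, 57, 59, 63, 64, 68, 72, 76, 78}
process next event → 48; now {54, 57, 59, 63, 64, 68, 72, 76, 78}
process next event → 54; now {57, 59, 63, 64, 68, 72, 76, 78}
insert 75 → {57, 59, 63, 64, 68, 72, 75, 76, 78}
process next event → 57; now {59, 63, 64, 68, 72, 75, 76, 78}
insert 61 → {59, 61, 63, 64, 68, 72, 75, 76, 78}
process next event → 59; now {61, 63, 64, 68, 72, 75, 76, 78}
insert 35 → {35, 61, 63, 64, 68, 72, 75, 76, 78}
insert 66 → {35, 61, 63, 64, 66, 68, 72, 75, 76, 78}
insert 62 → {35, 61, 62, 63, 64, 66, 68, 72, 75, 76, 78}
process next event → 35; now {61, 62, 63, 64, 66, 68, 72, 75, 76, 78}
process next event → 61; now {62, 63, 64, 66, 68, 72, 75, 76, 78}
insert 77 → {62, 63, 64, 66, 68, 72, 75, 76, 77, 78}
process next event → 62; now {63, 64, 66, 68, 72, 75, 76, 77, 78}

63, 64, 66, 68, 72, 75, 76, 77, 78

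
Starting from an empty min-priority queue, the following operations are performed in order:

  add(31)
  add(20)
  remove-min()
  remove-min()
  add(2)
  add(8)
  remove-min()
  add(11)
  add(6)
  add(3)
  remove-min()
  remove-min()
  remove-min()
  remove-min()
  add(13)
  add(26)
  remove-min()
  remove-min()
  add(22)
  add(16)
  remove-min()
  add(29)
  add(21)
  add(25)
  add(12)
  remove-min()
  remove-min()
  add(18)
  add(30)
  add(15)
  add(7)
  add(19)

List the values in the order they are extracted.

[20, 31, 2, 3, 6, 8, 11, 13, 26, 16, 12, 21]

insert 31 → {31}
insert 20 → {20, 31}
remove-min → 20; now {31}
remove-min → 31; now {}
insert 2 → {2}
insert 8 → {2, 8}
remove-min → 2; now {8}
insert 11 → {8, 11}
insert 6 → {6, 8, 11}
insert 3 → {3, 6, 8, 11}
remove-min → 3; now {6, 8, 11}
remove-min → 6; now {8, 11}
remove-min → 8; now {11}
remove-min → 11; now {}
insert 13 → {13}
insert 26 → {13, 26}
remove-min → 13; now {26}
remove-min → 26; now {}
insert 22 → {22}
insert 16 → {16, 22}
remove-min → 16; now {22}
insert 29 → {22, 29}
insert 21 → {21, 22, 29}
insert 25 → {21, 22, 25, 29}
insert 12 → {12, 21, 22, 25, 29}
remove-min → 12; now {21, 22, 25, 29}
remove-min → 21; now {22, 25, 29}
insert 18 → {18, 22, 25, 29}
insert 30 → {18, 22, 25, 29, 30}
insert 15 → {15, 18, 22, 25, 29, 30}
insert 7 → {7, 15, 18, 22, 25, 29, 30}
insert 19 → {7, 15, 18, 19, 22, 25, 29, 30}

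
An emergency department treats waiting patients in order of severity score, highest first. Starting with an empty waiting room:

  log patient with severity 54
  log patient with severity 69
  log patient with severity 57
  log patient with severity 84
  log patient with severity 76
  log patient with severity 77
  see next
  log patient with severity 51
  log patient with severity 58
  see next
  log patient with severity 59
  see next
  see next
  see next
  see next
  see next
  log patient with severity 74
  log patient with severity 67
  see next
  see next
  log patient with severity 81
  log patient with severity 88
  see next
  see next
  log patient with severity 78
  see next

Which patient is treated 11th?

81

insert 54 → {54}
insert 69 → {69, 54}
insert 57 → {69, 57, 54}
insert 84 → {84, 69, 57, 54}
insert 76 → {84, 76, 69, 57, 54}
insert 77 → {84, 77, 76, 69, 57, 54}
see next → 84; now {77, 76, 69, 57, 54}
insert 51 → {77, 76, 69, 57, 54, 51}
insert 58 → {77, 76, 69, 58, 57, 54, 51}
see next → 77; now {76, 69, 58, 57, 54, 51}
insert 59 → {76, 69, 59, 58, 57, 54, 51}
see next → 76; now {69, 59, 58, 57, 54, 51}
see next → 69; now {59, 58, 57, 54, 51}
see next → 59; now {58, 57, 54, 51}
see next → 58; now {57, 54, 51}
see next → 57; now {54, 51}
insert 74 → {74, 54, 51}
insert 67 → {74, 67, 54, 51}
see next → 74; now {67, 54, 51}
see next → 67; now {54, 51}
insert 81 → {81, 54, 51}
insert 88 → {88, 81, 54, 51}
see next → 88; now {81, 54, 51}
see next → 81; now {54, 51}
insert 78 → {78, 54, 51}
see next → 78; now {54, 51}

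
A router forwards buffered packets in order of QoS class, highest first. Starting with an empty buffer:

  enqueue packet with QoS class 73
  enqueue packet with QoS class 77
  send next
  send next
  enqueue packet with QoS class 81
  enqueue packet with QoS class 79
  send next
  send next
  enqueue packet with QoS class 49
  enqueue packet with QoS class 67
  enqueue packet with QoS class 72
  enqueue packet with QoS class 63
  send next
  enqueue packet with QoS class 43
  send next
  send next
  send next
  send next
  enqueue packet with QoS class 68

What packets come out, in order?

77 → 73 → 81 → 79 → 72 → 67 → 63 → 49 → 43

insert 73 → {73}
insert 77 → {77, 73}
send next → 77; now {73}
send next → 73; now {}
insert 81 → {81}
insert 79 → {81, 79}
send next → 81; now {79}
send next → 79; now {}
insert 49 → {49}
insert 67 → {67, 49}
insert 72 → {72, 67, 49}
insert 63 → {72, 67, 63, 49}
send next → 72; now {67, 63, 49}
insert 43 → {67, 63, 49, 43}
send next → 67; now {63, 49, 43}
send next → 63; now {49, 43}
send next → 49; now {43}
send next → 43; now {}
insert 68 → {68}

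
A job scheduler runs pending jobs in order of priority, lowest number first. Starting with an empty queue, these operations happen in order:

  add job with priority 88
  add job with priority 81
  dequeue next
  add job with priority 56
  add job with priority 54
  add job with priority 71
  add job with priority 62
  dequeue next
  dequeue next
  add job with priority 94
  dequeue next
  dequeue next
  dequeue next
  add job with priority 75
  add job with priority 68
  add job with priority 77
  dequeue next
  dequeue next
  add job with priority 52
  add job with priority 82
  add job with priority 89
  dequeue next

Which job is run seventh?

68

insert 88 → {88}
insert 81 → {81, 88}
dequeue next → 81; now {88}
insert 56 → {56, 88}
insert 54 → {54, 56, 88}
insert 71 → {54, 56, 71, 88}
insert 62 → {54, 56, 62, 71, 88}
dequeue next → 54; now {56, 62, 71, 88}
dequeue next → 56; now {62, 71, 88}
insert 94 → {62, 71, 88, 94}
dequeue next → 62; now {71, 88, 94}
dequeue next → 71; now {88, 94}
dequeue next → 88; now {94}
insert 75 → {75, 94}
insert 68 → {68, 75, 94}
insert 77 → {68, 75, 77, 94}
dequeue next → 68; now {75, 77, 94}
dequeue next → 75; now {77, 94}
insert 52 → {52, 77, 94}
insert 82 → {52, 77, 82, 94}
insert 89 → {52, 77, 82, 89, 94}
dequeue next → 52; now {77, 82, 89, 94}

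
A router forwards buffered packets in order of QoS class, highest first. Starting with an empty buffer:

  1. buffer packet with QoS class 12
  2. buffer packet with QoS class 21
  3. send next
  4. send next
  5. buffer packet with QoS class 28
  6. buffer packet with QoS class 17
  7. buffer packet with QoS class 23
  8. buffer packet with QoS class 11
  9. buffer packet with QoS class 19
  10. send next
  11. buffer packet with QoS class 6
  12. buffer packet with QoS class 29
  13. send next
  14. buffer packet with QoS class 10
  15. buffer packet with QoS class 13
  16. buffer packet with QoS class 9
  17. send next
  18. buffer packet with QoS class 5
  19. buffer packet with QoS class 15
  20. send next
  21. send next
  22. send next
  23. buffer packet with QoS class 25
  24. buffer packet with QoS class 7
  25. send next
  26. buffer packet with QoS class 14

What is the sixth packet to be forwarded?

insert 12 → {12}
insert 21 → {21, 12}
send next → 21; now {12}
send next → 12; now {}
insert 28 → {28}
insert 17 → {28, 17}
insert 23 → {28, 23, 17}
insert 11 → {28, 23, 17, 11}
insert 19 → {28, 23, 19, 17, 11}
send next → 28; now {23, 19, 17, 11}
insert 6 → {23, 19, 17, 11, 6}
insert 29 → {29, 23, 19, 17, 11, 6}
send next → 29; now {23, 19, 17, 11, 6}
insert 10 → {23, 19, 17, 11, 10, 6}
insert 13 → {23, 19, 17, 13, 11, 10, 6}
insert 9 → {23, 19, 17, 13, 11, 10, 9, 6}
send next → 23; now {19, 17, 13, 11, 10, 9, 6}
insert 5 → {19, 17, 13, 11, 10, 9, 6, 5}
insert 15 → {19, 17, 15, 13, 11, 10, 9, 6, 5}
send next → 19; now {17, 15, 13, 11, 10, 9, 6, 5}
send next → 17; now {15, 13, 11, 10, 9, 6, 5}
send next → 15; now {13, 11, 10, 9, 6, 5}
insert 25 → {25, 13, 11, 10, 9, 6, 5}
insert 7 → {25, 13, 11, 10, 9, 7, 6, 5}
send next → 25; now {13, 11, 10, 9, 7, 6, 5}
insert 14 → {14, 13, 11, 10, 9, 7, 6, 5}

19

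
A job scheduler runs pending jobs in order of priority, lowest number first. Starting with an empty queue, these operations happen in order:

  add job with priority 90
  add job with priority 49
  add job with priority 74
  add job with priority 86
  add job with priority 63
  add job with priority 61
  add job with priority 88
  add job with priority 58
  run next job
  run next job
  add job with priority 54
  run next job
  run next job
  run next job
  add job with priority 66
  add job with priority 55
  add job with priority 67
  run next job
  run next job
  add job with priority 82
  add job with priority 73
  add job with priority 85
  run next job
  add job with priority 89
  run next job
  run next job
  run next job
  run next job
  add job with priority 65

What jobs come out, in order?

49, 58, 54, 61, 63, 55, 66, 67, 73, 74, 82, 85

insert 90 → {90}
insert 49 → {49, 90}
insert 74 → {49, 74, 90}
insert 86 → {49, 74, 86, 90}
insert 63 → {49, 63, 74, 86, 90}
insert 61 → {49, 61, 63, 74, 86, 90}
insert 88 → {49, 61, 63, 74, 86, 88, 90}
insert 58 → {49, 58, 61, 63, 74, 86, 88, 90}
run next job → 49; now {58, 61, 63, 74, 86, 88, 90}
run next job → 58; now {61, 63, 74, 86, 88, 90}
insert 54 → {54, 61, 63, 74, 86, 88, 90}
run next job → 54; now {61, 63, 74, 86, 88, 90}
run next job → 61; now {63, 74, 86, 88, 90}
run next job → 63; now {74, 86, 88, 90}
insert 66 → {66, 74, 86, 88, 90}
insert 55 → {55, 66, 74, 86, 88, 90}
insert 67 → {55, 66, 67, 74, 86, 88, 90}
run next job → 55; now {66, 67, 74, 86, 88, 90}
run next job → 66; now {67, 74, 86, 88, 90}
insert 82 → {67, 74, 82, 86, 88, 90}
insert 73 → {67, 73, 74, 82, 86, 88, 90}
insert 85 → {67, 73, 74, 82, 85, 86, 88, 90}
run next job → 67; now {73, 74, 82, 85, 86, 88, 90}
insert 89 → {73, 74, 82, 85, 86, 88, 89, 90}
run next job → 73; now {74, 82, 85, 86, 88, 89, 90}
run next job → 74; now {82, 85, 86, 88, 89, 90}
run next job → 82; now {85, 86, 88, 89, 90}
run next job → 85; now {86, 88, 89, 90}
insert 65 → {65, 86, 88, 89, 90}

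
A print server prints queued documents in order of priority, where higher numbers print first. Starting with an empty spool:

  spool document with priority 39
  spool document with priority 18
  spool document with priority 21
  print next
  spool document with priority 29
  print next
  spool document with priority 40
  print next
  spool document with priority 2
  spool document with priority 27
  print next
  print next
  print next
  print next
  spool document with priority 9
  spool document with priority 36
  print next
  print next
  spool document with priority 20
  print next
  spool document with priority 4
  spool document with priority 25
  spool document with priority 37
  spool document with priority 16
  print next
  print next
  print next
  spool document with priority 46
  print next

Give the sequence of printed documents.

39 → 29 → 40 → 27 → 21 → 18 → 2 → 36 → 9 → 20 → 37 → 25 → 16 → 46

insert 39 → {39}
insert 18 → {39, 18}
insert 21 → {39, 21, 18}
print next → 39; now {21, 18}
insert 29 → {29, 21, 18}
print next → 29; now {21, 18}
insert 40 → {40, 21, 18}
print next → 40; now {21, 18}
insert 2 → {21, 18, 2}
insert 27 → {27, 21, 18, 2}
print next → 27; now {21, 18, 2}
print next → 21; now {18, 2}
print next → 18; now {2}
print next → 2; now {}
insert 9 → {9}
insert 36 → {36, 9}
print next → 36; now {9}
print next → 9; now {}
insert 20 → {20}
print next → 20; now {}
insert 4 → {4}
insert 25 → {25, 4}
insert 37 → {37, 25, 4}
insert 16 → {37, 25, 16, 4}
print next → 37; now {25, 16, 4}
print next → 25; now {16, 4}
print next → 16; now {4}
insert 46 → {46, 4}
print next → 46; now {4}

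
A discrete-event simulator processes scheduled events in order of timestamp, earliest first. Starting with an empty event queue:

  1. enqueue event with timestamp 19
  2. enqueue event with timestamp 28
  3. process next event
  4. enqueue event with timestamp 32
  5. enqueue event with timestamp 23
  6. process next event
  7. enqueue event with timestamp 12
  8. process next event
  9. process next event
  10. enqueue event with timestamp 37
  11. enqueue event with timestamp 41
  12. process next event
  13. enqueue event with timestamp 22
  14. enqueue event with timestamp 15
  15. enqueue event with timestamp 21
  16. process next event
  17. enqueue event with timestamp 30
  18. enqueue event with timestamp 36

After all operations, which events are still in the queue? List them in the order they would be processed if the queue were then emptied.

21, 22, 30, 36, 37, 41

insert 19 → {19}
insert 28 → {19, 28}
process next event → 19; now {28}
insert 32 → {28, 32}
insert 23 → {23, 28, 32}
process next event → 23; now {28, 32}
insert 12 → {12, 28, 32}
process next event → 12; now {28, 32}
process next event → 28; now {32}
insert 37 → {32, 37}
insert 41 → {32, 37, 41}
process next event → 32; now {37, 41}
insert 22 → {22, 37, 41}
insert 15 → {15, 22, 37, 41}
insert 21 → {15, 21, 22, 37, 41}
process next event → 15; now {21, 22, 37, 41}
insert 30 → {21, 22, 30, 37, 41}
insert 36 → {21, 22, 30, 36, 37, 41}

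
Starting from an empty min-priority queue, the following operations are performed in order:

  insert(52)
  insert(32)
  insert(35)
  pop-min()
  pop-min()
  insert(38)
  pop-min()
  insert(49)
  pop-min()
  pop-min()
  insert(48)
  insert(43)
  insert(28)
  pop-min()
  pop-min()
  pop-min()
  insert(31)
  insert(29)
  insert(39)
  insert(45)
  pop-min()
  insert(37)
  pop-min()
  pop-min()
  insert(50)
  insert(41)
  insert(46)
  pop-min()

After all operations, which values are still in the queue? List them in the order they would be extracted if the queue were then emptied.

insert 52 → {52}
insert 32 → {32, 52}
insert 35 → {32, 35, 52}
pop-min → 32; now {35, 52}
pop-min → 35; now {52}
insert 38 → {38, 52}
pop-min → 38; now {52}
insert 49 → {49, 52}
pop-min → 49; now {52}
pop-min → 52; now {}
insert 48 → {48}
insert 43 → {43, 48}
insert 28 → {28, 43, 48}
pop-min → 28; now {43, 48}
pop-min → 43; now {48}
pop-min → 48; now {}
insert 31 → {31}
insert 29 → {29, 31}
insert 39 → {29, 31, 39}
insert 45 → {29, 31, 39, 45}
pop-min → 29; now {31, 39, 45}
insert 37 → {31, 37, 39, 45}
pop-min → 31; now {37, 39, 45}
pop-min → 37; now {39, 45}
insert 50 → {39, 45, 50}
insert 41 → {39, 41, 45, 50}
insert 46 → {39, 41, 45, 46, 50}
pop-min → 39; now {41, 45, 46, 50}

41, 45, 46, 50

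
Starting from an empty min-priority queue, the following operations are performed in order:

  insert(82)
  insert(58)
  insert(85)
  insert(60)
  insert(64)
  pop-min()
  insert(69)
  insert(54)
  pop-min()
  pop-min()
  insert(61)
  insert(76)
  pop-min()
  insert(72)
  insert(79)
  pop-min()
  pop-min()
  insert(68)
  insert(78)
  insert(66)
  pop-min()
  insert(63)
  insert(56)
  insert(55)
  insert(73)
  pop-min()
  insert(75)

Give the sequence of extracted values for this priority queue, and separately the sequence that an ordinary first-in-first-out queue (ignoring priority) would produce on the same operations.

priority queue: 58, 54, 60, 61, 64, 69, 66, 55; FIFO queue: 82 → 58 → 85 → 60 → 64 → 69 → 54 → 61

insert 82 → {82}
insert 58 → {58, 82}
insert 85 → {58, 82, 85}
insert 60 → {58, 60, 82, 85}
insert 64 → {58, 60, 64, 82, 85}
pop-min → 58; now {60, 64, 82, 85}
insert 69 → {60, 64, 69, 82, 85}
insert 54 → {54, 60, 64, 69, 82, 85}
pop-min → 54; now {60, 64, 69, 82, 85}
pop-min → 60; now {64, 69, 82, 85}
insert 61 → {61, 64, 69, 82, 85}
insert 76 → {61, 64, 69, 76, 82, 85}
pop-min → 61; now {64, 69, 76, 82, 85}
insert 72 → {64, 69, 72, 76, 82, 85}
insert 79 → {64, 69, 72, 76, 79, 82, 85}
pop-min → 64; now {69, 72, 76, 79, 82, 85}
pop-min → 69; now {72, 76, 79, 82, 85}
insert 68 → {68, 72, 76, 79, 82, 85}
insert 78 → {68, 72, 76, 78, 79, 82, 85}
insert 66 → {66, 68, 72, 76, 78, 79, 82, 85}
pop-min → 66; now {68, 72, 76, 78, 79, 82, 85}
insert 63 → {63, 68, 72, 76, 78, 79, 82, 85}
insert 56 → {56, 63, 68, 72, 76, 78, 79, 82, 85}
insert 55 → {55, 56, 63, 68, 72, 76, 78, 79, 82, 85}
insert 73 → {55, 56, 63, 68, 72, 73, 76, 78, 79, 82, 85}
pop-min → 55; now {56, 63, 68, 72, 73, 76, 78, 79, 82, 85}
insert 75 → {56, 63, 68, 72, 73, 75, 76, 78, 79, 82, 85}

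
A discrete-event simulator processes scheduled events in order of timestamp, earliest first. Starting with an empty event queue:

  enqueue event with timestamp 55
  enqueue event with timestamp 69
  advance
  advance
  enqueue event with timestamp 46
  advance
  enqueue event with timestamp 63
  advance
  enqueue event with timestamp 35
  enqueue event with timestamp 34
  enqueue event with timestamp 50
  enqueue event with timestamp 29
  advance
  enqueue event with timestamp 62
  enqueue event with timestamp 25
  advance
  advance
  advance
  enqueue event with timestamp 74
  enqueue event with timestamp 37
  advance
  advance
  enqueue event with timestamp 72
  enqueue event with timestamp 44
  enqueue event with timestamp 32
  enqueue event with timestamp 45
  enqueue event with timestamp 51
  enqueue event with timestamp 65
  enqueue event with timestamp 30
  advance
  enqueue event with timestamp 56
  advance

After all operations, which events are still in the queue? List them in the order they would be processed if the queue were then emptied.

insert 55 → {55}
insert 69 → {55, 69}
advance → 55; now {69}
advance → 69; now {}
insert 46 → {46}
advance → 46; now {}
insert 63 → {63}
advance → 63; now {}
insert 35 → {35}
insert 34 → {34, 35}
insert 50 → {34, 35, 50}
insert 29 → {29, 34, 35, 50}
advance → 29; now {34, 35, 50}
insert 62 → {34, 35, 50, 62}
insert 25 → {25, 34, 35, 50, 62}
advance → 25; now {34, 35, 50, 62}
advance → 34; now {35, 50, 62}
advance → 35; now {50, 62}
insert 74 → {50, 62, 74}
insert 37 → {37, 50, 62, 74}
advance → 37; now {50, 62, 74}
advance → 50; now {62, 74}
insert 72 → {62, 72, 74}
insert 44 → {44, 62, 72, 74}
insert 32 → {32, 44, 62, 72, 74}
insert 45 → {32, 44, 45, 62, 72, 74}
insert 51 → {32, 44, 45, 51, 62, 72, 74}
insert 65 → {32, 44, 45, 51, 62, 65, 72, 74}
insert 30 → {30, 32, 44, 45, 51, 62, 65, 72, 74}
advance → 30; now {32, 44, 45, 51, 62, 65, 72, 74}
insert 56 → {32, 44, 45, 51, 56, 62, 65, 72, 74}
advance → 32; now {44, 45, 51, 56, 62, 65, 72, 74}

44 → 45 → 51 → 56 → 62 → 65 → 72 → 74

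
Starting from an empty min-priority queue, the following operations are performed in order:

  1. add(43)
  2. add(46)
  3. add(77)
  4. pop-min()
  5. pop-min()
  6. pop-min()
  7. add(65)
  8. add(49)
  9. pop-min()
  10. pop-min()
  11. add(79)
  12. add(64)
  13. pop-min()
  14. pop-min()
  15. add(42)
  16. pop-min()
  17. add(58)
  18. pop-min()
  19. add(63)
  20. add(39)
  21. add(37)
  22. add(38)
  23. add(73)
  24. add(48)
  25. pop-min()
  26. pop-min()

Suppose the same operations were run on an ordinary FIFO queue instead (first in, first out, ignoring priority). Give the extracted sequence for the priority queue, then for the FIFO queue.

priority queue: 43 → 46 → 77 → 49 → 65 → 64 → 79 → 42 → 58 → 37 → 38; FIFO queue: 43 → 46 → 77 → 65 → 49 → 79 → 64 → 42 → 58 → 63 → 39

insert 43 → {43}
insert 46 → {43, 46}
insert 77 → {43, 46, 77}
pop-min → 43; now {46, 77}
pop-min → 46; now {77}
pop-min → 77; now {}
insert 65 → {65}
insert 49 → {49, 65}
pop-min → 49; now {65}
pop-min → 65; now {}
insert 79 → {79}
insert 64 → {64, 79}
pop-min → 64; now {79}
pop-min → 79; now {}
insert 42 → {42}
pop-min → 42; now {}
insert 58 → {58}
pop-min → 58; now {}
insert 63 → {63}
insert 39 → {39, 63}
insert 37 → {37, 39, 63}
insert 38 → {37, 38, 39, 63}
insert 73 → {37, 38, 39, 63, 73}
insert 48 → {37, 38, 39, 48, 63, 73}
pop-min → 37; now {38, 39, 48, 63, 73}
pop-min → 38; now {39, 48, 63, 73}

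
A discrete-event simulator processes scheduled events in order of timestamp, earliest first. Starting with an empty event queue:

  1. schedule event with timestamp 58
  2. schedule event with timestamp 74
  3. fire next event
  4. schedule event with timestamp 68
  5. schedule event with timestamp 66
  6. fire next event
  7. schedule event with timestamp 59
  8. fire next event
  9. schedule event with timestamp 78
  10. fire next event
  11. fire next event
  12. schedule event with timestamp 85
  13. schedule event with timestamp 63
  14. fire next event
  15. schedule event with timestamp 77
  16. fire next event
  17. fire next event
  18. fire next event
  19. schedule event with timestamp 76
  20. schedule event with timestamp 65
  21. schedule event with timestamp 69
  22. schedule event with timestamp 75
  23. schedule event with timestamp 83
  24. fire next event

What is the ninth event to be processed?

85

insert 58 → {58}
insert 74 → {58, 74}
fire next event → 58; now {74}
insert 68 → {68, 74}
insert 66 → {66, 68, 74}
fire next event → 66; now {68, 74}
insert 59 → {59, 68, 74}
fire next event → 59; now {68, 74}
insert 78 → {68, 74, 78}
fire next event → 68; now {74, 78}
fire next event → 74; now {78}
insert 85 → {78, 85}
insert 63 → {63, 78, 85}
fire next event → 63; now {78, 85}
insert 77 → {77, 78, 85}
fire next event → 77; now {78, 85}
fire next event → 78; now {85}
fire next event → 85; now {}
insert 76 → {76}
insert 65 → {65, 76}
insert 69 → {65, 69, 76}
insert 75 → {65, 69, 75, 76}
insert 83 → {65, 69, 75, 76, 83}
fire next event → 65; now {69, 75, 76, 83}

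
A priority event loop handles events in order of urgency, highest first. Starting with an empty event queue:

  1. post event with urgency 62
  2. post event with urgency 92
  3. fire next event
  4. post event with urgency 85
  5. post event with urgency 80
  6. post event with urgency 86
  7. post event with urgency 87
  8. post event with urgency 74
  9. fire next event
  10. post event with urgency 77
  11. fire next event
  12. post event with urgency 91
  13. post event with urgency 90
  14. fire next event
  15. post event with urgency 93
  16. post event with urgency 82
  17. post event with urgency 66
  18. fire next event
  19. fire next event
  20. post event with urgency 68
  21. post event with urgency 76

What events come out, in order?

insert 62 → {62}
insert 92 → {92, 62}
fire next event → 92; now {62}
insert 85 → {85, 62}
insert 80 → {85, 80, 62}
insert 86 → {86, 85, 80, 62}
insert 87 → {87, 86, 85, 80, 62}
insert 74 → {87, 86, 85, 80, 74, 62}
fire next event → 87; now {86, 85, 80, 74, 62}
insert 77 → {86, 85, 80, 77, 74, 62}
fire next event → 86; now {85, 80, 77, 74, 62}
insert 91 → {91, 85, 80, 77, 74, 62}
insert 90 → {91, 90, 85, 80, 77, 74, 62}
fire next event → 91; now {90, 85, 80, 77, 74, 62}
insert 93 → {93, 90, 85, 80, 77, 74, 62}
insert 82 → {93, 90, 85, 82, 80, 77, 74, 62}
insert 66 → {93, 90, 85, 82, 80, 77, 74, 66, 62}
fire next event → 93; now {90, 85, 82, 80, 77, 74, 66, 62}
fire next event → 90; now {85, 82, 80, 77, 74, 66, 62}
insert 68 → {85, 82, 80, 77, 74, 68, 66, 62}
insert 76 → {85, 82, 80, 77, 76, 74, 68, 66, 62}

92, 87, 86, 91, 93, 90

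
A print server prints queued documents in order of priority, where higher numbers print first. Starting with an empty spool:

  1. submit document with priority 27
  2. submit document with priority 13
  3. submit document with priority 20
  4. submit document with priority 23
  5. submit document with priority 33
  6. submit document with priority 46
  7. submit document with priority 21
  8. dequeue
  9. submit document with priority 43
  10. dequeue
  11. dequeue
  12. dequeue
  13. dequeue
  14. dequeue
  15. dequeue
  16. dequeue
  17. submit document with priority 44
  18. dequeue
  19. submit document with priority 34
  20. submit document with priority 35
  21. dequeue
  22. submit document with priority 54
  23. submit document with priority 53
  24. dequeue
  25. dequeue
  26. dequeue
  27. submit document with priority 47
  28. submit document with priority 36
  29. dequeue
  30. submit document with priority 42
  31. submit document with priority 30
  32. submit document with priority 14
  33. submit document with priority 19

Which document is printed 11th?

54

insert 27 → {27}
insert 13 → {27, 13}
insert 20 → {27, 20, 13}
insert 23 → {27, 23, 20, 13}
insert 33 → {33, 27, 23, 20, 13}
insert 46 → {46, 33, 27, 23, 20, 13}
insert 21 → {46, 33, 27, 23, 21, 20, 13}
dequeue → 46; now {33, 27, 23, 21, 20, 13}
insert 43 → {43, 33, 27, 23, 21, 20, 13}
dequeue → 43; now {33, 27, 23, 21, 20, 13}
dequeue → 33; now {27, 23, 21, 20, 13}
dequeue → 27; now {23, 21, 20, 13}
dequeue → 23; now {21, 20, 13}
dequeue → 21; now {20, 13}
dequeue → 20; now {13}
dequeue → 13; now {}
insert 44 → {44}
dequeue → 44; now {}
insert 34 → {34}
insert 35 → {35, 34}
dequeue → 35; now {34}
insert 54 → {54, 34}
insert 53 → {54, 53, 34}
dequeue → 54; now {53, 34}
dequeue → 53; now {34}
dequeue → 34; now {}
insert 47 → {47}
insert 36 → {47, 36}
dequeue → 47; now {36}
insert 42 → {42, 36}
insert 30 → {42, 36, 30}
insert 14 → {42, 36, 30, 14}
insert 19 → {42, 36, 30, 19, 14}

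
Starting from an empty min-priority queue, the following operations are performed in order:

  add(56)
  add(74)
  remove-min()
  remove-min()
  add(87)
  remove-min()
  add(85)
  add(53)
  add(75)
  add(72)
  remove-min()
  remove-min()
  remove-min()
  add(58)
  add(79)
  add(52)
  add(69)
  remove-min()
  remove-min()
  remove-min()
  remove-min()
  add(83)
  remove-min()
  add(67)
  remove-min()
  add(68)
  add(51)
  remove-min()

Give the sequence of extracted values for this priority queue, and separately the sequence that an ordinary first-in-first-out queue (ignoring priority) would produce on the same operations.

insert 56 → {56}
insert 74 → {56, 74}
remove-min → 56; now {74}
remove-min → 74; now {}
insert 87 → {87}
remove-min → 87; now {}
insert 85 → {85}
insert 53 → {53, 85}
insert 75 → {53, 75, 85}
insert 72 → {53, 72, 75, 85}
remove-min → 53; now {72, 75, 85}
remove-min → 72; now {75, 85}
remove-min → 75; now {85}
insert 58 → {58, 85}
insert 79 → {58, 79, 85}
insert 52 → {52, 58, 79, 85}
insert 69 → {52, 58, 69, 79, 85}
remove-min → 52; now {58, 69, 79, 85}
remove-min → 58; now {69, 79, 85}
remove-min → 69; now {79, 85}
remove-min → 79; now {85}
insert 83 → {83, 85}
remove-min → 83; now {85}
insert 67 → {67, 85}
remove-min → 67; now {85}
insert 68 → {68, 85}
insert 51 → {51, 68, 85}
remove-min → 51; now {68, 85}

priority queue: 56 → 74 → 87 → 53 → 72 → 75 → 52 → 58 → 69 → 79 → 83 → 67 → 51; FIFO queue: [56, 74, 87, 85, 53, 75, 72, 58, 79, 52, 69, 83, 67]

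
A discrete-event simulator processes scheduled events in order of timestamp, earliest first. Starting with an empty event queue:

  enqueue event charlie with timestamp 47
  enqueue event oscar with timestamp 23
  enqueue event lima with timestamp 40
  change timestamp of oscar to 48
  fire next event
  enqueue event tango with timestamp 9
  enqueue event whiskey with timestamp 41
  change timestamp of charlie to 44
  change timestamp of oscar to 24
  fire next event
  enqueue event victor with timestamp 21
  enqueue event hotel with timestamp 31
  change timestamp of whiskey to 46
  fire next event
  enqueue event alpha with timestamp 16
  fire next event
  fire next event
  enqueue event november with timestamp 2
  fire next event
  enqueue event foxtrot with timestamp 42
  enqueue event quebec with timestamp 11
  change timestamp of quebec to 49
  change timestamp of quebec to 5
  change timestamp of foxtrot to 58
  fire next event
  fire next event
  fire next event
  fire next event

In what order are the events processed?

lima, tango, victor, alpha, oscar, november, quebec, hotel, charlie, whiskey

add charlie (timestamp 47) → {charlie:47}
add oscar (timestamp 23) → {oscar:23, charlie:47}
add lima (timestamp 40) → {oscar:23, lima:40, charlie:47}
update oscar to timestamp 48 → {lima:40, charlie:47, oscar:48}
fire next event → lima; now {charlie:47, oscar:48}
add tango (timestamp 9) → {tango:9, charlie:47, oscar:48}
add whiskey (timestamp 41) → {tango:9, whiskey:41, charlie:47, oscar:48}
update charlie to timestamp 44 → {tango:9, whiskey:41, charlie:44, oscar:48}
update oscar to timestamp 24 → {tango:9, oscar:24, whiskey:41, charlie:44}
fire next event → tango; now {oscar:24, whiskey:41, charlie:44}
add victor (timestamp 21) → {victor:21, oscar:24, whiskey:41, charlie:44}
add hotel (timestamp 31) → {victor:21, oscar:24, hotel:31, whiskey:41, charlie:44}
update whiskey to timestamp 46 → {victor:21, oscar:24, hotel:31, charlie:44, whiskey:46}
fire next event → victor; now {oscar:24, hotel:31, charlie:44, whiskey:46}
add alpha (timestamp 16) → {alpha:16, oscar:24, hotel:31, charlie:44, whiskey:46}
fire next event → alpha; now {oscar:24, hotel:31, charlie:44, whiskey:46}
fire next event → oscar; now {hotel:31, charlie:44, whiskey:46}
add november (timestamp 2) → {november:2, hotel:31, charlie:44, whiskey:46}
fire next event → november; now {hotel:31, charlie:44, whiskey:46}
add foxtrot (timestamp 42) → {hotel:31, foxtrot:42, charlie:44, whiskey:46}
add quebec (timestamp 11) → {quebec:11, hotel:31, foxtrot:42, charlie:44, whiskey:46}
update quebec to timestamp 49 → {hotel:31, foxtrot:42, charlie:44, whiskey:46, quebec:49}
update quebec to timestamp 5 → {quebec:5, hotel:31, foxtrot:42, charlie:44, whiskey:46}
update foxtrot to timestamp 58 → {quebec:5, hotel:31, charlie:44, whiskey:46, foxtrot:58}
fire next event → quebec; now {hotel:31, charlie:44, whiskey:46, foxtrot:58}
fire next event → hotel; now {charlie:44, whiskey:46, foxtrot:58}
fire next event → charlie; now {whiskey:46, foxtrot:58}
fire next event → whiskey; now {foxtrot:58}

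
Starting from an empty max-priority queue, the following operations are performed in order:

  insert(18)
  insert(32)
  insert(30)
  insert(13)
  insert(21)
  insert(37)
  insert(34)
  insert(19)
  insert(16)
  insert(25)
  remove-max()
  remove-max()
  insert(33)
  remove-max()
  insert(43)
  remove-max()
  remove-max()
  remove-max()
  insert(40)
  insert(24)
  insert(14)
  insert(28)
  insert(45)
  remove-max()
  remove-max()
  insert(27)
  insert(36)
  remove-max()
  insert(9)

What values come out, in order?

[37, 34, 33, 43, 32, 30, 45, 40, 36]

insert 18 → {18}
insert 32 → {32, 18}
insert 30 → {32, 30, 18}
insert 13 → {32, 30, 18, 13}
insert 21 → {32, 30, 21, 18, 13}
insert 37 → {37, 32, 30, 21, 18, 13}
insert 34 → {37, 34, 32, 30, 21, 18, 13}
insert 19 → {37, 34, 32, 30, 21, 19, 18, 13}
insert 16 → {37, 34, 32, 30, 21, 19, 18, 16, 13}
insert 25 → {37, 34, 32, 30, 25, 21, 19, 18, 16, 13}
remove-max → 37; now {34, 32, 30, 25, 21, 19, 18, 16, 13}
remove-max → 34; now {32, 30, 25, 21, 19, 18, 16, 13}
insert 33 → {33, 32, 30, 25, 21, 19, 18, 16, 13}
remove-max → 33; now {32, 30, 25, 21, 19, 18, 16, 13}
insert 43 → {43, 32, 30, 25, 21, 19, 18, 16, 13}
remove-max → 43; now {32, 30, 25, 21, 19, 18, 16, 13}
remove-max → 32; now {30, 25, 21, 19, 18, 16, 13}
remove-max → 30; now {25, 21, 19, 18, 16, 13}
insert 40 → {40, 25, 21, 19, 18, 16, 13}
insert 24 → {40, 25, 24, 21, 19, 18, 16, 13}
insert 14 → {40, 25, 24, 21, 19, 18, 16, 14, 13}
insert 28 → {40, 28, 25, 24, 21, 19, 18, 16, 14, 13}
insert 45 → {45, 40, 28, 25, 24, 21, 19, 18, 16, 14, 13}
remove-max → 45; now {40, 28, 25, 24, 21, 19, 18, 16, 14, 13}
remove-max → 40; now {28, 25, 24, 21, 19, 18, 16, 14, 13}
insert 27 → {28, 27, 25, 24, 21, 19, 18, 16, 14, 13}
insert 36 → {36, 28, 27, 25, 24, 21, 19, 18, 16, 14, 13}
remove-max → 36; now {28, 27, 25, 24, 21, 19, 18, 16, 14, 13}
insert 9 → {28, 27, 25, 24, 21, 19, 18, 16, 14, 13, 9}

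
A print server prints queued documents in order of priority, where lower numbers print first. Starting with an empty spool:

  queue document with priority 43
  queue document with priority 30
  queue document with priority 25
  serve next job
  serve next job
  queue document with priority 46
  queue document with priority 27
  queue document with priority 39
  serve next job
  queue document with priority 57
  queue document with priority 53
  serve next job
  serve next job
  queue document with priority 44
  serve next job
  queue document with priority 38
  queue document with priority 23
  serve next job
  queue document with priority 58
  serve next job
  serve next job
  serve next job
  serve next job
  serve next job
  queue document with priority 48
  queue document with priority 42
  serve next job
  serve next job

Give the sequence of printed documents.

25 → 30 → 27 → 39 → 43 → 44 → 23 → 38 → 46 → 53 → 57 → 58 → 42 → 48

insert 43 → {43}
insert 30 → {30, 43}
insert 25 → {25, 30, 43}
serve next job → 25; now {30, 43}
serve next job → 30; now {43}
insert 46 → {43, 46}
insert 27 → {27, 43, 46}
insert 39 → {27, 39, 43, 46}
serve next job → 27; now {39, 43, 46}
insert 57 → {39, 43, 46, 57}
insert 53 → {39, 43, 46, 53, 57}
serve next job → 39; now {43, 46, 53, 57}
serve next job → 43; now {46, 53, 57}
insert 44 → {44, 46, 53, 57}
serve next job → 44; now {46, 53, 57}
insert 38 → {38, 46, 53, 57}
insert 23 → {23, 38, 46, 53, 57}
serve next job → 23; now {38, 46, 53, 57}
insert 58 → {38, 46, 53, 57, 58}
serve next job → 38; now {46, 53, 57, 58}
serve next job → 46; now {53, 57, 58}
serve next job → 53; now {57, 58}
serve next job → 57; now {58}
serve next job → 58; now {}
insert 48 → {48}
insert 42 → {42, 48}
serve next job → 42; now {48}
serve next job → 48; now {}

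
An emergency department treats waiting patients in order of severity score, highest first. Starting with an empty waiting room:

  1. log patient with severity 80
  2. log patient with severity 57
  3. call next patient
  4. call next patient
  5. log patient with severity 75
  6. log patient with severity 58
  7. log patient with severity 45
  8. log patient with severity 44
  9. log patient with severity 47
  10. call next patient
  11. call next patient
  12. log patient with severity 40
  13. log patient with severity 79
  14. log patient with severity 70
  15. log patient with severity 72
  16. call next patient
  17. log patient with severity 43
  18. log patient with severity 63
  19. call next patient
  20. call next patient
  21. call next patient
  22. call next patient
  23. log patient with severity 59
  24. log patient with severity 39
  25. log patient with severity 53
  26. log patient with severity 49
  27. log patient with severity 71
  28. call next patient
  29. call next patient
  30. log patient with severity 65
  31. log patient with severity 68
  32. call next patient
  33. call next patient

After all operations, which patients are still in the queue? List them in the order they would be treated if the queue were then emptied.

insert 80 → {80}
insert 57 → {80, 57}
call next patient → 80; now {57}
call next patient → 57; now {}
insert 75 → {75}
insert 58 → {75, 58}
insert 45 → {75, 58, 45}
insert 44 → {75, 58, 45, 44}
insert 47 → {75, 58, 47, 45, 44}
call next patient → 75; now {58, 47, 45, 44}
call next patient → 58; now {47, 45, 44}
insert 40 → {47, 45, 44, 40}
insert 79 → {79, 47, 45, 44, 40}
insert 70 → {79, 70, 47, 45, 44, 40}
insert 72 → {79, 72, 70, 47, 45, 44, 40}
call next patient → 79; now {72, 70, 47, 45, 44, 40}
insert 43 → {72, 70, 47, 45, 44, 43, 40}
insert 63 → {72, 70, 63, 47, 45, 44, 43, 40}
call next patient → 72; now {70, 63, 47, 45, 44, 43, 40}
call next patient → 70; now {63, 47, 45, 44, 43, 40}
call next patient → 63; now {47, 45, 44, 43, 40}
call next patient → 47; now {45, 44, 43, 40}
insert 59 → {59, 45, 44, 43, 40}
insert 39 → {59, 45, 44, 43, 40, 39}
insert 53 → {59, 53, 45, 44, 43, 40, 39}
insert 49 → {59, 53, 49, 45, 44, 43, 40, 39}
insert 71 → {71, 59, 53, 49, 45, 44, 43, 40, 39}
call next patient → 71; now {59, 53, 49, 45, 44, 43, 40, 39}
call next patient → 59; now {53, 49, 45, 44, 43, 40, 39}
insert 65 → {65, 53, 49, 45, 44, 43, 40, 39}
insert 68 → {68, 65, 53, 49, 45, 44, 43, 40, 39}
call next patient → 68; now {65, 53, 49, 45, 44, 43, 40, 39}
call next patient → 65; now {53, 49, 45, 44, 43, 40, 39}

53 → 49 → 45 → 44 → 43 → 40 → 39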